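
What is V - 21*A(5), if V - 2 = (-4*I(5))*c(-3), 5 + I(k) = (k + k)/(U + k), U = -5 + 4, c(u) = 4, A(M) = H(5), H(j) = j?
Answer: -63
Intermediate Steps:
A(M) = 5
U = -1
I(k) = -5 + 2*k/(-1 + k) (I(k) = -5 + (k + k)/(-1 + k) = -5 + (2*k)/(-1 + k) = -5 + 2*k/(-1 + k))
V = 42 (V = 2 - 4*(5 - 3*5)/(-1 + 5)*4 = 2 - 4*(5 - 15)/4*4 = 2 - (-10)*4 = 2 - 4*(-5/2)*4 = 2 + 10*4 = 2 + 40 = 42)
V - 21*A(5) = 42 - 21*5 = 42 - 105 = -63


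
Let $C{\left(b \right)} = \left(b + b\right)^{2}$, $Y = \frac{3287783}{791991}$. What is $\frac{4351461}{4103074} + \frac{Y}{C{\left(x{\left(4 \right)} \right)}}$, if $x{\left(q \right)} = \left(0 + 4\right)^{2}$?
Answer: $\frac{1771259798284183}{1663794012331008} \approx 1.0646$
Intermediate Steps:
$x{\left(q \right)} = 16$ ($x{\left(q \right)} = 4^{2} = 16$)
$Y = \frac{3287783}{791991}$ ($Y = 3287783 \cdot \frac{1}{791991} = \frac{3287783}{791991} \approx 4.1513$)
$C{\left(b \right)} = 4 b^{2}$ ($C{\left(b \right)} = \left(2 b\right)^{2} = 4 b^{2}$)
$\frac{4351461}{4103074} + \frac{Y}{C{\left(x{\left(4 \right)} \right)}} = \frac{4351461}{4103074} + \frac{3287783}{791991 \cdot 4 \cdot 16^{2}} = 4351461 \cdot \frac{1}{4103074} + \frac{3287783}{791991 \cdot 4 \cdot 256} = \frac{4351461}{4103074} + \frac{3287783}{791991 \cdot 1024} = \frac{4351461}{4103074} + \frac{3287783}{791991} \cdot \frac{1}{1024} = \frac{4351461}{4103074} + \frac{3287783}{810998784} = \frac{1771259798284183}{1663794012331008}$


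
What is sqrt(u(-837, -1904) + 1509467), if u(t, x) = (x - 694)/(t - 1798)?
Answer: sqrt(10480575856805)/2635 ≈ 1228.6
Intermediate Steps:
u(t, x) = (-694 + x)/(-1798 + t)
sqrt(u(-837, -1904) + 1509467) = sqrt((-694 - 1904)/(-1798 - 837) + 1509467) = sqrt(-2598/(-2635) + 1509467) = sqrt(-1/2635*(-2598) + 1509467) = sqrt(2598/2635 + 1509467) = sqrt(3977448143/2635) = sqrt(10480575856805)/2635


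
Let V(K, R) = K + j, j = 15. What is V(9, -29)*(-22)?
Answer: -528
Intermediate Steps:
V(K, R) = 15 + K (V(K, R) = K + 15 = 15 + K)
V(9, -29)*(-22) = (15 + 9)*(-22) = 24*(-22) = -528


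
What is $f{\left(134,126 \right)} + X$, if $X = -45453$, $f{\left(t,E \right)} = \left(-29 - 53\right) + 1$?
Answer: $-45534$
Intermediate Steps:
$f{\left(t,E \right)} = -81$ ($f{\left(t,E \right)} = -82 + 1 = -81$)
$f{\left(134,126 \right)} + X = -81 - 45453 = -45534$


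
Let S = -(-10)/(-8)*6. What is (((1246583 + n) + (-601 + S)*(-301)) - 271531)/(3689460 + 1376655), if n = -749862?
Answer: 816697/10132230 ≈ 0.080604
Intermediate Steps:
S = -15/2 (S = -(-10)*(-1)/8*6 = -5*¼*6 = -5/4*6 = -15/2 ≈ -7.5000)
(((1246583 + n) + (-601 + S)*(-301)) - 271531)/(3689460 + 1376655) = (((1246583 - 749862) + (-601 - 15/2)*(-301)) - 271531)/(3689460 + 1376655) = ((496721 - 1217/2*(-301)) - 271531)/5066115 = ((496721 + 366317/2) - 271531)*(1/5066115) = (1359759/2 - 271531)*(1/5066115) = (816697/2)*(1/5066115) = 816697/10132230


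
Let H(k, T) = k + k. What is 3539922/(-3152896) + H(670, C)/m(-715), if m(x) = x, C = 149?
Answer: -675592487/225432064 ≈ -2.9969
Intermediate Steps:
H(k, T) = 2*k
3539922/(-3152896) + H(670, C)/m(-715) = 3539922/(-3152896) + (2*670)/(-715) = 3539922*(-1/3152896) + 1340*(-1/715) = -1769961/1576448 - 268/143 = -675592487/225432064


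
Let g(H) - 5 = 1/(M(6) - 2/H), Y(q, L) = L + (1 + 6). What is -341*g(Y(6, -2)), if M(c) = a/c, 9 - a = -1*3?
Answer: -15345/8 ≈ -1918.1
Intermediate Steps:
Y(q, L) = 7 + L (Y(q, L) = L + 7 = 7 + L)
a = 12 (a = 9 - (-1)*3 = 9 - 1*(-3) = 9 + 3 = 12)
M(c) = 12/c
g(H) = 5 + 1/(2 - 2/H) (g(H) = 5 + 1/(12/6 - 2/H) = 5 + 1/(12*(⅙) - 2/H) = 5 + 1/(2 - 2/H))
-341*g(Y(6, -2)) = -341*(-10 + 11*(7 - 2))/(2*(-1 + (7 - 2))) = -341*(-10 + 11*5)/(2*(-1 + 5)) = -341*(-10 + 55)/(2*4) = -341*45/(2*4) = -341*45/8 = -15345/8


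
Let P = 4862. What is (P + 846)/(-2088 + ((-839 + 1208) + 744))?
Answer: -5708/975 ≈ -5.8544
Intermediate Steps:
(P + 846)/(-2088 + ((-839 + 1208) + 744)) = (4862 + 846)/(-2088 + ((-839 + 1208) + 744)) = 5708/(-2088 + (369 + 744)) = 5708/(-2088 + 1113) = 5708/(-975) = 5708*(-1/975) = -5708/975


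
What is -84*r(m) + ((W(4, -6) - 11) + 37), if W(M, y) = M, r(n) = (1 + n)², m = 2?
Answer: -726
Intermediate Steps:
-84*r(m) + ((W(4, -6) - 11) + 37) = -84*(1 + 2)² + ((4 - 11) + 37) = -84*3² + (-7 + 37) = -84*9 + 30 = -756 + 30 = -726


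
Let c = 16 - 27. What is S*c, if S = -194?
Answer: 2134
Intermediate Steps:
c = -11
S*c = -194*(-11) = 2134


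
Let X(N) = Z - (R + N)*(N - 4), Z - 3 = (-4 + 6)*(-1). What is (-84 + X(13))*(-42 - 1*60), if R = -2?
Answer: 18564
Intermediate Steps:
Z = 1 (Z = 3 + (-4 + 6)*(-1) = 3 + 2*(-1) = 3 - 2 = 1)
X(N) = 1 - (-4 + N)*(-2 + N) (X(N) = 1 - (-2 + N)*(N - 4) = 1 - (-2 + N)*(-4 + N) = 1 - (-4 + N)*(-2 + N))
(-84 + X(13))*(-42 - 1*60) = (-84 + (-7 - 1*13**2 + 6*13))*(-42 - 1*60) = (-84 + (-7 - 1*169 + 78))*(-42 - 60) = (-84 + (-7 - 169 + 78))*(-102) = (-84 - 98)*(-102) = -182*(-102) = 18564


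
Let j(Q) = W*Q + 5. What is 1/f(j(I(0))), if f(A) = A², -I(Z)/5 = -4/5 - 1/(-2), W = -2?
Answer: ¼ ≈ 0.25000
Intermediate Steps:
I(Z) = 3/2 (I(Z) = -5*(-4/5 - 1/(-2)) = -5*(-4*⅕ - 1*(-½)) = -5*(-⅘ + ½) = -5*(-3/10) = 3/2)
j(Q) = 5 - 2*Q (j(Q) = -2*Q + 5 = 5 - 2*Q)
1/f(j(I(0))) = 1/((5 - 2*3/2)²) = 1/((5 - 3)²) = 1/(2²) = 1/4 = ¼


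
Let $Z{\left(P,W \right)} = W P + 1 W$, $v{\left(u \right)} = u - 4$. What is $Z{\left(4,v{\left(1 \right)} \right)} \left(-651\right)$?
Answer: $9765$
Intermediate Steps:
$v{\left(u \right)} = -4 + u$ ($v{\left(u \right)} = u - 4 = -4 + u$)
$Z{\left(P,W \right)} = W + P W$ ($Z{\left(P,W \right)} = P W + W = W + P W$)
$Z{\left(4,v{\left(1 \right)} \right)} \left(-651\right) = \left(-4 + 1\right) \left(1 + 4\right) \left(-651\right) = \left(-3\right) 5 \left(-651\right) = \left(-15\right) \left(-651\right) = 9765$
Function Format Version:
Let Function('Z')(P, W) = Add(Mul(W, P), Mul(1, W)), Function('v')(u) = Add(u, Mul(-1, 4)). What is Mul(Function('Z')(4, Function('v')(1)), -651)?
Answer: 9765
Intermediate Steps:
Function('v')(u) = Add(-4, u) (Function('v')(u) = Add(u, -4) = Add(-4, u))
Function('Z')(P, W) = Add(W, Mul(P, W)) (Function('Z')(P, W) = Add(Mul(P, W), W) = Add(W, Mul(P, W)))
Mul(Function('Z')(4, Function('v')(1)), -651) = Mul(Mul(Add(-4, 1), Add(1, 4)), -651) = Mul(Mul(-3, 5), -651) = Mul(-15, -651) = 9765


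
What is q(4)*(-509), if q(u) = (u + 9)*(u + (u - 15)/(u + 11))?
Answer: -324233/15 ≈ -21616.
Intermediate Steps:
q(u) = (9 + u)*(u + (-15 + u)/(11 + u))
q(4)*(-509) = ((-135 + 4³ + 21*4² + 93*4)/(11 + 4))*(-509) = ((-135 + 64 + 21*16 + 372)/15)*(-509) = ((-135 + 64 + 336 + 372)/15)*(-509) = ((1/15)*637)*(-509) = (637/15)*(-509) = -324233/15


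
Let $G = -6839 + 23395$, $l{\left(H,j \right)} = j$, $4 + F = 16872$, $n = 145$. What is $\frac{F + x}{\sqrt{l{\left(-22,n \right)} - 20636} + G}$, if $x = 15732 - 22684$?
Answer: $\frac{164169296}{274121627} - \frac{9916 i \sqrt{20491}}{274121627} \approx 0.59889 - 0.0051782 i$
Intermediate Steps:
$F = 16868$ ($F = -4 + 16872 = 16868$)
$G = 16556$
$x = -6952$
$\frac{F + x}{\sqrt{l{\left(-22,n \right)} - 20636} + G} = \frac{16868 - 6952}{\sqrt{145 - 20636} + 16556} = \frac{9916}{\sqrt{-20491} + 16556} = \frac{9916}{i \sqrt{20491} + 16556} = \frac{9916}{16556 + i \sqrt{20491}}$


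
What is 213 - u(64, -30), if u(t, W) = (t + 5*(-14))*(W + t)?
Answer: 417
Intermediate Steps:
u(t, W) = (-70 + t)*(W + t) (u(t, W) = (t - 70)*(W + t) = (-70 + t)*(W + t))
213 - u(64, -30) = 213 - (64² - 70*(-30) - 70*64 - 30*64) = 213 - (4096 + 2100 - 4480 - 1920) = 213 - 1*(-204) = 213 + 204 = 417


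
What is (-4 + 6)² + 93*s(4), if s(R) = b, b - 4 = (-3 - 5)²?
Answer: 6328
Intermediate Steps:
b = 68 (b = 4 + (-3 - 5)² = 4 + (-8)² = 4 + 64 = 68)
s(R) = 68
(-4 + 6)² + 93*s(4) = (-4 + 6)² + 93*68 = 2² + 6324 = 4 + 6324 = 6328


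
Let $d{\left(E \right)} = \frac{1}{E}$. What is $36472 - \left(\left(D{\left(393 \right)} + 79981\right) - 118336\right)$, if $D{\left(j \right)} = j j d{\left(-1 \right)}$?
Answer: $229276$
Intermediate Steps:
$D{\left(j \right)} = - j^{2}$ ($D{\left(j \right)} = \frac{j j}{-1} = j^{2} \left(-1\right) = - j^{2}$)
$36472 - \left(\left(D{\left(393 \right)} + 79981\right) - 118336\right) = 36472 - \left(\left(- 393^{2} + 79981\right) - 118336\right) = 36472 - \left(\left(\left(-1\right) 154449 + 79981\right) - 118336\right) = 36472 - \left(\left(-154449 + 79981\right) - 118336\right) = 36472 - \left(-74468 - 118336\right) = 36472 - -192804 = 36472 + 192804 = 229276$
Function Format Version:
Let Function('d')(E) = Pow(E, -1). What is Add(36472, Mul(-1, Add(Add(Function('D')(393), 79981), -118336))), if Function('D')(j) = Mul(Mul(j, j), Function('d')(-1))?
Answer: 229276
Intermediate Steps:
Function('D')(j) = Mul(-1, Pow(j, 2)) (Function('D')(j) = Mul(Mul(j, j), Pow(-1, -1)) = Mul(Pow(j, 2), -1) = Mul(-1, Pow(j, 2)))
Add(36472, Mul(-1, Add(Add(Function('D')(393), 79981), -118336))) = Add(36472, Mul(-1, Add(Add(Mul(-1, Pow(393, 2)), 79981), -118336))) = Add(36472, Mul(-1, Add(Add(Mul(-1, 154449), 79981), -118336))) = Add(36472, Mul(-1, Add(Add(-154449, 79981), -118336))) = Add(36472, Mul(-1, Add(-74468, -118336))) = Add(36472, Mul(-1, -192804)) = Add(36472, 192804) = 229276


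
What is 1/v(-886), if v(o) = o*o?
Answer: 1/784996 ≈ 1.2739e-6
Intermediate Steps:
v(o) = o**2
1/v(-886) = 1/((-886)**2) = 1/784996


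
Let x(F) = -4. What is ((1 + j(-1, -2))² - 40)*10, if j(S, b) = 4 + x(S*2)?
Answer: -390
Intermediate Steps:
j(S, b) = 0 (j(S, b) = 4 - 4 = 0)
((1 + j(-1, -2))² - 40)*10 = ((1 + 0)² - 40)*10 = (1² - 40)*10 = (1 - 40)*10 = -39*10 = -390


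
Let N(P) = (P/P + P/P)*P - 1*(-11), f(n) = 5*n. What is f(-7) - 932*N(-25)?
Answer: 36313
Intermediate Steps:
N(P) = 11 + 2*P (N(P) = (1 + 1)*P + 11 = 2*P + 11 = 11 + 2*P)
f(-7) - 932*N(-25) = 5*(-7) - 932*(11 + 2*(-25)) = -35 - 932*(11 - 50) = -35 - 932*(-39) = -35 + 36348 = 36313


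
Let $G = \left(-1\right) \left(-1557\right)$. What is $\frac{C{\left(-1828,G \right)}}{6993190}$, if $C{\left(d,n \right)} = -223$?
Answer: $- \frac{223}{6993190} \approx -3.1888 \cdot 10^{-5}$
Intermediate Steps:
$G = 1557$
$\frac{C{\left(-1828,G \right)}}{6993190} = - \frac{223}{6993190}$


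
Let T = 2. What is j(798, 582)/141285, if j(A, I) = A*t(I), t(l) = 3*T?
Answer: 1596/47095 ≈ 0.033889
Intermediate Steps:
t(l) = 6 (t(l) = 3*2 = 6)
j(A, I) = 6*A (j(A, I) = A*6 = 6*A)
j(798, 582)/141285 = (6*798)/141285 = 4788*(1/141285) = 1596/47095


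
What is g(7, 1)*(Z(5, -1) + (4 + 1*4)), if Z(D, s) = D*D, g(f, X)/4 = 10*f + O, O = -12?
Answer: 7656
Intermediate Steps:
g(f, X) = -48 + 40*f (g(f, X) = 4*(10*f - 12) = 4*(-12 + 10*f) = -48 + 40*f)
Z(D, s) = D²
g(7, 1)*(Z(5, -1) + (4 + 1*4)) = (-48 + 40*7)*(5² + (4 + 1*4)) = (-48 + 280)*(25 + (4 + 4)) = 232*(25 + 8) = 232*33 = 7656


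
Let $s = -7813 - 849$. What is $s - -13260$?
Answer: $4598$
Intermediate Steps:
$s = -8662$
$s - -13260 = -8662 - -13260 = -8662 + 13260 = 4598$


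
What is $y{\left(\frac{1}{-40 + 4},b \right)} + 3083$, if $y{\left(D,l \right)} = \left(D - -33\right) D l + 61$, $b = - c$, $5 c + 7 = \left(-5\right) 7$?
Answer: $\frac{3387211}{1080} \approx 3136.3$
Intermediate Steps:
$c = - \frac{42}{5}$ ($c = - \frac{7}{5} + \frac{\left(-5\right) 7}{5} = - \frac{7}{5} + \frac{1}{5} \left(-35\right) = - \frac{7}{5} - 7 = - \frac{42}{5} \approx -8.4$)
$b = \frac{42}{5}$ ($b = \left(-1\right) \left(- \frac{42}{5}\right) = \frac{42}{5} \approx 8.4$)
$y{\left(D,l \right)} = 61 + D l \left(33 + D\right)$ ($y{\left(D,l \right)} = \left(D + 33\right) D l + 61 = \left(33 + D\right) D l + 61 = D \left(33 + D\right) l + 61 = D l \left(33 + D\right) + 61 = 61 + D l \left(33 + D\right)$)
$y{\left(\frac{1}{-40 + 4},b \right)} + 3083 = \left(61 + \frac{42 \left(\frac{1}{-40 + 4}\right)^{2}}{5} + 33 \frac{1}{-40 + 4} \cdot \frac{42}{5}\right) + 3083 = \left(61 + \frac{42 \left(\frac{1}{-36}\right)^{2}}{5} + 33 \frac{1}{-36} \cdot \frac{42}{5}\right) + 3083 = \left(61 + \frac{42 \left(- \frac{1}{36}\right)^{2}}{5} + 33 \left(- \frac{1}{36}\right) \frac{42}{5}\right) + 3083 = \left(61 + \frac{42}{5} \cdot \frac{1}{1296} - \frac{77}{10}\right) + 3083 = \left(61 + \frac{7}{1080} - \frac{77}{10}\right) + 3083 = \frac{57571}{1080} + 3083 = \frac{3387211}{1080}$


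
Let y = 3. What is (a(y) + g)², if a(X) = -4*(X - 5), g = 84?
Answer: 8464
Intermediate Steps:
a(X) = 20 - 4*X (a(X) = -4*(-5 + X) = 20 - 4*X)
(a(y) + g)² = ((20 - 4*3) + 84)² = ((20 - 12) + 84)² = (8 + 84)² = 92² = 8464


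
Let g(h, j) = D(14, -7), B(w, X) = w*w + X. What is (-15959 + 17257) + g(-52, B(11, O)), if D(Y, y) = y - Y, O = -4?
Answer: 1277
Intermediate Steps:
B(w, X) = X + w² (B(w, X) = w² + X = X + w²)
g(h, j) = -21 (g(h, j) = -7 - 1*14 = -7 - 14 = -21)
(-15959 + 17257) + g(-52, B(11, O)) = (-15959 + 17257) - 21 = 1298 - 21 = 1277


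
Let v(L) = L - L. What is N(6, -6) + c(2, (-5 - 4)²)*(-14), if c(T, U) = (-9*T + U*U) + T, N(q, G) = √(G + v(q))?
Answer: -91630 + I*√6 ≈ -91630.0 + 2.4495*I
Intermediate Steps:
v(L) = 0
N(q, G) = √G (N(q, G) = √(G + 0) = √G)
c(T, U) = U² - 8*T (c(T, U) = (-9*T + U²) + T = (U² - 9*T) + T = U² - 8*T)
N(6, -6) + c(2, (-5 - 4)²)*(-14) = √(-6) + (((-5 - 4)²)² - 8*2)*(-14) = I*√6 + (((-9)²)² - 16)*(-14) = I*√6 + (81² - 16)*(-14) = I*√6 + (6561 - 16)*(-14) = I*√6 + 6545*(-14) = I*√6 - 91630 = -91630 + I*√6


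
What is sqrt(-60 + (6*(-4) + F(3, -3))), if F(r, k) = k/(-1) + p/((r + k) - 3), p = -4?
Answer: I*sqrt(717)/3 ≈ 8.9256*I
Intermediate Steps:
F(r, k) = -k - 4/(-3 + k + r) (F(r, k) = k/(-1) - 4/((r + k) - 3) = k*(-1) - 4/((k + r) - 3) = -k - 4/(-3 + k + r))
sqrt(-60 + (6*(-4) + F(3, -3))) = sqrt(-60 + (6*(-4) + (-4 - 1*(-3)**2 + 3*(-3) - 1*(-3)*3)/(-3 - 3 + 3))) = sqrt(-60 + (-24 + (-4 - 1*9 - 9 + 9)/(-3))) = sqrt(-60 + (-24 - (-4 - 9 - 9 + 9)/3)) = sqrt(-60 + (-24 - 1/3*(-13))) = sqrt(-60 + (-24 + 13/3)) = sqrt(-60 - 59/3) = sqrt(-239/3) = I*sqrt(717)/3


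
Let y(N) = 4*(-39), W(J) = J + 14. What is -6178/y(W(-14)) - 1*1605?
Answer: -122101/78 ≈ -1565.4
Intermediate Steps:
W(J) = 14 + J
y(N) = -156
-6178/y(W(-14)) - 1*1605 = -6178/(-156) - 1*1605 = -6178*(-1/156) - 1605 = 3089/78 - 1605 = -122101/78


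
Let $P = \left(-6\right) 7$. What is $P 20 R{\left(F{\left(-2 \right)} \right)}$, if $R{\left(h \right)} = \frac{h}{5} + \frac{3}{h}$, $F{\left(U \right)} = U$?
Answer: $1596$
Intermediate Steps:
$R{\left(h \right)} = \frac{3}{h} + \frac{h}{5}$ ($R{\left(h \right)} = h \frac{1}{5} + \frac{3}{h} = \frac{h}{5} + \frac{3}{h} = \frac{3}{h} + \frac{h}{5}$)
$P = -42$
$P 20 R{\left(F{\left(-2 \right)} \right)} = \left(-42\right) 20 \left(\frac{3}{-2} + \frac{1}{5} \left(-2\right)\right) = - 840 \left(3 \left(- \frac{1}{2}\right) - \frac{2}{5}\right) = - 840 \left(- \frac{3}{2} - \frac{2}{5}\right) = \left(-840\right) \left(- \frac{19}{10}\right) = 1596$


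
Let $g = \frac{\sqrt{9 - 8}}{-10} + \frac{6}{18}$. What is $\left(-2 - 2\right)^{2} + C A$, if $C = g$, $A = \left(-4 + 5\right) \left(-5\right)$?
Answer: $\frac{89}{6} \approx 14.833$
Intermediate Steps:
$A = -5$ ($A = 1 \left(-5\right) = -5$)
$g = \frac{7}{30}$ ($g = \sqrt{1} \left(- \frac{1}{10}\right) + 6 \cdot \frac{1}{18} = 1 \left(- \frac{1}{10}\right) + \frac{1}{3} = - \frac{1}{10} + \frac{1}{3} = \frac{7}{30} \approx 0.23333$)
$C = \frac{7}{30} \approx 0.23333$
$\left(-2 - 2\right)^{2} + C A = \left(-2 - 2\right)^{2} + \frac{7}{30} \left(-5\right) = \left(-4\right)^{2} - \frac{7}{6} = 16 - \frac{7}{6} = \frac{89}{6}$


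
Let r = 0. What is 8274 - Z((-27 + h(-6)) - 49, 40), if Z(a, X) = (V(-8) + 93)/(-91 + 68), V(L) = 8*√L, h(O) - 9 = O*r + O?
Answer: 190395/23 + 16*I*√2/23 ≈ 8278.0 + 0.9838*I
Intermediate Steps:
h(O) = 9 + O (h(O) = 9 + (O*0 + O) = 9 + (0 + O) = 9 + O)
Z(a, X) = -93/23 - 16*I*√2/23 (Z(a, X) = (8*√(-8) + 93)/(-91 + 68) = (8*(2*I*√2) + 93)/(-23) = (16*I*√2 + 93)*(-1/23) = (93 + 16*I*√2)*(-1/23) = -93/23 - 16*I*√2/23)
8274 - Z((-27 + h(-6)) - 49, 40) = 8274 - (-93/23 - 16*I*√2/23) = 8274 + (93/23 + 16*I*√2/23) = 190395/23 + 16*I*√2/23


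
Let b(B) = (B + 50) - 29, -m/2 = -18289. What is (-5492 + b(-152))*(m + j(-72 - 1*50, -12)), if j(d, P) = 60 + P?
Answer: -205947998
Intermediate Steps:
m = 36578 (m = -2*(-18289) = 36578)
b(B) = 21 + B (b(B) = (50 + B) - 29 = 21 + B)
(-5492 + b(-152))*(m + j(-72 - 1*50, -12)) = (-5492 + (21 - 152))*(36578 + (60 - 12)) = (-5492 - 131)*(36578 + 48) = -5623*36626 = -205947998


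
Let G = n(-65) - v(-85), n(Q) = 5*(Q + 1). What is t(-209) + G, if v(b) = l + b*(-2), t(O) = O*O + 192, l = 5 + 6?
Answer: 43372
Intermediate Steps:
l = 11
n(Q) = 5 + 5*Q (n(Q) = 5*(1 + Q) = 5 + 5*Q)
t(O) = 192 + O² (t(O) = O² + 192 = 192 + O²)
v(b) = 11 - 2*b (v(b) = 11 + b*(-2) = 11 - 2*b)
G = -501 (G = (5 + 5*(-65)) - (11 - 2*(-85)) = (5 - 325) - (11 + 170) = -320 - 1*181 = -320 - 181 = -501)
t(-209) + G = (192 + (-209)²) - 501 = (192 + 43681) - 501 = 43873 - 501 = 43372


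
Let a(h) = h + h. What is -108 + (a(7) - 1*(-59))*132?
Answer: 9528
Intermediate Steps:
a(h) = 2*h
-108 + (a(7) - 1*(-59))*132 = -108 + (2*7 - 1*(-59))*132 = -108 + (14 + 59)*132 = -108 + 73*132 = -108 + 9636 = 9528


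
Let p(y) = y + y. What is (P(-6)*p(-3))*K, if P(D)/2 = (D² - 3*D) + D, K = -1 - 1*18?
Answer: 10944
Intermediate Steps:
p(y) = 2*y
K = -19 (K = -1 - 18 = -19)
P(D) = -4*D + 2*D² (P(D) = 2*((D² - 3*D) + D) = 2*(D² - 2*D) = -4*D + 2*D²)
(P(-6)*p(-3))*K = ((2*(-6)*(-2 - 6))*(2*(-3)))*(-19) = ((2*(-6)*(-8))*(-6))*(-19) = (96*(-6))*(-19) = -576*(-19) = 10944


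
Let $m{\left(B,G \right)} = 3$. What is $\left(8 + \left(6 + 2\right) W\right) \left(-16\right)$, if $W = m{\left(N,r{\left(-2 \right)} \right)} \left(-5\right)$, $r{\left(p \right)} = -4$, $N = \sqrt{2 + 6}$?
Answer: $1792$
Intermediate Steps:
$N = 2 \sqrt{2}$ ($N = \sqrt{8} = 2 \sqrt{2} \approx 2.8284$)
$W = -15$ ($W = 3 \left(-5\right) = -15$)
$\left(8 + \left(6 + 2\right) W\right) \left(-16\right) = \left(8 + \left(6 + 2\right) \left(-15\right)\right) \left(-16\right) = \left(8 + 8 \left(-15\right)\right) \left(-16\right) = \left(8 - 120\right) \left(-16\right) = \left(-112\right) \left(-16\right) = 1792$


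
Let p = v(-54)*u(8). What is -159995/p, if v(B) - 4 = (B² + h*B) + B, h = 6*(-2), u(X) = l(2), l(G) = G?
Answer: -159995/7028 ≈ -22.765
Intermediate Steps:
u(X) = 2
h = -12
v(B) = 4 + B² - 11*B (v(B) = 4 + ((B² - 12*B) + B) = 4 + (B² - 11*B) = 4 + B² - 11*B)
p = 7028 (p = (4 + (-54)² - 11*(-54))*2 = (4 + 2916 + 594)*2 = 3514*2 = 7028)
-159995/p = -159995/7028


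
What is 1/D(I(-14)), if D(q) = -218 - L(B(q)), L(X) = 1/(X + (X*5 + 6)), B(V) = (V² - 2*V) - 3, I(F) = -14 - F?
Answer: -12/2615 ≈ -0.0045889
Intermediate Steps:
B(V) = -3 + V² - 2*V
L(X) = 1/(6 + 6*X) (L(X) = 1/(X + (5*X + 6)) = 1/(X + (6 + 5*X)) = 1/(6 + 6*X))
D(q) = -218 - 1/(6*(-2 + q² - 2*q)) (D(q) = -218 - 1/(6*(1 + (-3 + q² - 2*q))) = -218 - 1/(6*(-2 + q² - 2*q)))
1/D(I(-14)) = 1/((-2615 - 2616*(-14 - 1*(-14)) + 1308*(-14 - 1*(-14))²)/(6*(2 - (-14 - 1*(-14))² + 2*(-14 - 1*(-14))))) = 1/((-2615 - 2616*(-14 + 14) + 1308*(-14 + 14)²)/(6*(2 - (-14 + 14)² + 2*(-14 + 14)))) = 1/((-2615 - 2616*0 + 1308*0²)/(6*(2 - 1*0² + 2*0))) = 1/((-2615 + 0 + 1308*0)/(6*(2 - 1*0 + 0))) = 1/((-2615 + 0 + 0)/(6*(2 + 0 + 0))) = 1/((⅙)*(-2615)/2) = 1/((⅙)*(½)*(-2615)) = 1/(-2615/12) = -12/2615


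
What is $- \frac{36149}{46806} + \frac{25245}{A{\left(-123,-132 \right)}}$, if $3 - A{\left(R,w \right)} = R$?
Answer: $\frac{32696186}{163821} \approx 199.58$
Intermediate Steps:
$A{\left(R,w \right)} = 3 - R$
$- \frac{36149}{46806} + \frac{25245}{A{\left(-123,-132 \right)}} = - \frac{36149}{46806} + \frac{25245}{3 - -123} = \left(-36149\right) \frac{1}{46806} + \frac{25245}{3 + 123} = - \frac{36149}{46806} + \frac{25245}{126} = - \frac{36149}{46806} + 25245 \cdot \frac{1}{126} = - \frac{36149}{46806} + \frac{2805}{14} = \frac{32696186}{163821}$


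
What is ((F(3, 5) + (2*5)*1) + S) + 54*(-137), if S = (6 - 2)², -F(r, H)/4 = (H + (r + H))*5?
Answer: -7632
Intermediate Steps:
F(r, H) = -40*H - 20*r (F(r, H) = -4*(H + (r + H))*5 = -4*(H + (H + r))*5 = -4*(r + 2*H)*5 = -4*(5*r + 10*H) = -40*H - 20*r)
S = 16 (S = 4² = 16)
((F(3, 5) + (2*5)*1) + S) + 54*(-137) = (((-40*5 - 20*3) + (2*5)*1) + 16) + 54*(-137) = (((-200 - 60) + 10*1) + 16) - 7398 = ((-260 + 10) + 16) - 7398 = (-250 + 16) - 7398 = -234 - 7398 = -7632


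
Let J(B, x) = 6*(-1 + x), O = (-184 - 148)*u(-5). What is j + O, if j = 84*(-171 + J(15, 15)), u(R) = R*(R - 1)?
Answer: -17268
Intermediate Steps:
u(R) = R*(-1 + R)
O = -9960 (O = (-184 - 148)*(-5*(-1 - 5)) = -(-1660)*(-6) = -332*30 = -9960)
J(B, x) = -6 + 6*x
j = -7308 (j = 84*(-171 + (-6 + 6*15)) = 84*(-171 + (-6 + 90)) = 84*(-171 + 84) = 84*(-87) = -7308)
j + O = -7308 - 9960 = -17268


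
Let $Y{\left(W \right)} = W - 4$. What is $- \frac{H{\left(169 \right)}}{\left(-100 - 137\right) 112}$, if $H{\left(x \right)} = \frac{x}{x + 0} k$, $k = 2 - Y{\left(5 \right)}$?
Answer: $\frac{1}{26544} \approx 3.7673 \cdot 10^{-5}$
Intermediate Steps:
$Y{\left(W \right)} = -4 + W$ ($Y{\left(W \right)} = W - 4 = -4 + W$)
$k = 1$ ($k = 2 - \left(-4 + 5\right) = 2 - 1 = 1$)
$H{\left(x \right)} = 1$ ($H{\left(x \right)} = \frac{x}{x + 0} \cdot 1 = \frac{x}{x} 1 = 1 \cdot 1 = 1$)
$- \frac{H{\left(169 \right)}}{\left(-100 - 137\right) 112} = - \frac{1}{\left(-100 - 137\right) 112} = - \frac{1}{\left(-237\right) 112} = - \frac{1}{-26544} = - \frac{1 \left(-1\right)}{26544} = \left(-1\right) \left(- \frac{1}{26544}\right) = \frac{1}{26544}$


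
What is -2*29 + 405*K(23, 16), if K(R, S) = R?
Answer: 9257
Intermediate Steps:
-2*29 + 405*K(23, 16) = -2*29 + 405*23 = -58 + 9315 = 9257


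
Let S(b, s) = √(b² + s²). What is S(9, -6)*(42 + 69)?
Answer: 333*√13 ≈ 1200.6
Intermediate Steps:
S(9, -6)*(42 + 69) = √(9² + (-6)²)*(42 + 69) = √(81 + 36)*111 = √117*111 = (3*√13)*111 = 333*√13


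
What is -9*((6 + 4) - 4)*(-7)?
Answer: 378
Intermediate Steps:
-9*((6 + 4) - 4)*(-7) = -9*(10 - 4)*(-7) = -9*6*(-7) = -54*(-7) = 378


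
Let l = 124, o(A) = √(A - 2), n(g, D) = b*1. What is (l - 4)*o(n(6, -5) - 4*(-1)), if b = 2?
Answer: 240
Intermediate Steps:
n(g, D) = 2 (n(g, D) = 2*1 = 2)
o(A) = √(-2 + A)
(l - 4)*o(n(6, -5) - 4*(-1)) = (124 - 4)*√(-2 + (2 - 4*(-1))) = 120*√(-2 + (2 + 4)) = 120*√(-2 + 6) = 120*√4 = 120*2 = 240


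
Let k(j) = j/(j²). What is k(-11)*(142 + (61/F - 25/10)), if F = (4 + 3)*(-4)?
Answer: -3845/308 ≈ -12.484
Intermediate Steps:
F = -28 (F = 7*(-4) = -28)
k(j) = 1/j (k(j) = j/j² = 1/j)
k(-11)*(142 + (61/F - 25/10)) = (142 + (61/(-28) - 25/10))/(-11) = -(142 + (61*(-1/28) - 25*⅒))/11 = -(142 + (-61/28 - 5/2))/11 = -(142 - 131/28)/11 = -1/11*3845/28 = -3845/308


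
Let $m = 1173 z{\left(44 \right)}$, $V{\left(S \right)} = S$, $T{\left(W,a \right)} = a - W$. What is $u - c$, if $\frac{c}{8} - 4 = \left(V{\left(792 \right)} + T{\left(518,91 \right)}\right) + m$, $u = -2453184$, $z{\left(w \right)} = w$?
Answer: $-2869032$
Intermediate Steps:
$m = 51612$ ($m = 1173 \cdot 44 = 51612$)
$c = 415848$ ($c = 32 + 8 \left(\left(792 + \left(91 - 518\right)\right) + 51612\right) = 32 + 8 \left(\left(792 - 427\right) + 51612\right) = 32 + 8 \left(365 + 51612\right) = 32 + 8 \cdot 51977 = 32 + 415816 = 415848$)
$u - c = -2453184 - 415848 = -2869032$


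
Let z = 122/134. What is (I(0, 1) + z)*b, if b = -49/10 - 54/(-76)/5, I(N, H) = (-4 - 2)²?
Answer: -1117796/6365 ≈ -175.62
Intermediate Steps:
z = 61/67 (z = 122*(1/134) = 61/67 ≈ 0.91045)
I(N, H) = 36 (I(N, H) = (-6)² = 36)
b = -452/95 (b = -49*⅒ - 54*(-1/76)*(⅕) = -49/10 + (27/38)*(⅕) = -49/10 + 27/190 = -452/95 ≈ -4.7579)
(I(0, 1) + z)*b = (36 + 61/67)*(-452/95) = (2473/67)*(-452/95) = -1117796/6365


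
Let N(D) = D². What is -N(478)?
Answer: -228484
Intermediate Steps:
-N(478) = -1*478² = -1*228484 = -228484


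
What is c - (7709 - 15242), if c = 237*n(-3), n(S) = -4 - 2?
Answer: 6111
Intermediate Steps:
n(S) = -6
c = -1422 (c = 237*(-6) = -1422)
c - (7709 - 15242) = -1422 - (7709 - 15242) = -1422 - 1*(-7533) = -1422 + 7533 = 6111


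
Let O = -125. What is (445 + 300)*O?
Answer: -93125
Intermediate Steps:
(445 + 300)*O = (445 + 300)*(-125) = 745*(-125) = -93125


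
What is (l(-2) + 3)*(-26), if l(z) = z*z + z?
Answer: -130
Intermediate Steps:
l(z) = z + z² (l(z) = z² + z = z + z²)
(l(-2) + 3)*(-26) = (-2*(1 - 2) + 3)*(-26) = (-2*(-1) + 3)*(-26) = (2 + 3)*(-26) = 5*(-26) = -130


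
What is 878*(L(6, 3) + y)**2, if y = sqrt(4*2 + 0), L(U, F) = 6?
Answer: 38632 + 21072*sqrt(2) ≈ 68432.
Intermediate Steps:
y = 2*sqrt(2) (y = sqrt(8 + 0) = sqrt(8) = 2*sqrt(2) ≈ 2.8284)
878*(L(6, 3) + y)**2 = 878*(6 + 2*sqrt(2))**2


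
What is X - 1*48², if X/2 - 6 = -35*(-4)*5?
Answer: -892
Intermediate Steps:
X = 1412 (X = 12 + 2*(-35*(-4)*5) = 12 + 2*(140*5) = 12 + 2*700 = 12 + 1400 = 1412)
X - 1*48² = 1412 - 1*48² = 1412 - 1*2304 = 1412 - 2304 = -892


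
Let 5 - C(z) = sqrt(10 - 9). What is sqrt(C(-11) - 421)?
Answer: I*sqrt(417) ≈ 20.421*I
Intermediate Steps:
C(z) = 4 (C(z) = 5 - sqrt(10 - 9) = 5 - sqrt(1) = 5 - 1*1 = 5 - 1 = 4)
sqrt(C(-11) - 421) = sqrt(4 - 421) = sqrt(-417) = I*sqrt(417)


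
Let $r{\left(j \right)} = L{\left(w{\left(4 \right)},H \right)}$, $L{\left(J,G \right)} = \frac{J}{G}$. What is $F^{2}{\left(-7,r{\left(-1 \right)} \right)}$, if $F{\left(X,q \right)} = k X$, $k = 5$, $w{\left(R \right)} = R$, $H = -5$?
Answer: $1225$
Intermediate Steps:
$r{\left(j \right)} = - \frac{4}{5}$ ($r{\left(j \right)} = \frac{4}{-5} = 4 \left(- \frac{1}{5}\right) = - \frac{4}{5}$)
$F{\left(X,q \right)} = 5 X$
$F^{2}{\left(-7,r{\left(-1 \right)} \right)} = \left(5 \left(-7\right)\right)^{2} = \left(-35\right)^{2} = 1225$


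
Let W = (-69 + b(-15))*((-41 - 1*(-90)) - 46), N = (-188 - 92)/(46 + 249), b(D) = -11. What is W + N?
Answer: -14216/59 ≈ -240.95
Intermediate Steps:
N = -56/59 (N = -280/295 = -280*1/295 = -56/59 ≈ -0.94915)
W = -240 (W = (-69 - 11)*((-41 - 1*(-90)) - 46) = -80*((-41 + 90) - 46) = -80*(49 - 46) = -80*3 = -240)
W + N = -240 - 56/59 = -14216/59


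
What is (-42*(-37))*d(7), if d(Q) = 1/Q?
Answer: 222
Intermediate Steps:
(-42*(-37))*d(7) = -42*(-37)/7 = 1554*(1/7) = 222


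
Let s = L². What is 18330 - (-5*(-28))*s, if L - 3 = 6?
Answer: 6990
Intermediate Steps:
L = 9 (L = 3 + 6 = 9)
s = 81 (s = 9² = 81)
18330 - (-5*(-28))*s = 18330 - (-5*(-28))*81 = 18330 - 140*81 = 18330 - 1*11340 = 18330 - 11340 = 6990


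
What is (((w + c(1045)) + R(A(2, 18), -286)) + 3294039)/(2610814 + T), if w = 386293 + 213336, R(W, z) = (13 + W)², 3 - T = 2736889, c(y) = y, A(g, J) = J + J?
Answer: -38207/1236 ≈ -30.912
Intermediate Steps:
A(g, J) = 2*J
T = -2736886 (T = 3 - 1*2736889 = 3 - 2736889 = -2736886)
w = 599629
(((w + c(1045)) + R(A(2, 18), -286)) + 3294039)/(2610814 + T) = (((599629 + 1045) + (13 + 2*18)²) + 3294039)/(2610814 - 2736886) = ((600674 + (13 + 36)²) + 3294039)/(-126072) = ((600674 + 49²) + 3294039)*(-1/126072) = ((600674 + 2401) + 3294039)*(-1/126072) = (603075 + 3294039)*(-1/126072) = 3897114*(-1/126072) = -38207/1236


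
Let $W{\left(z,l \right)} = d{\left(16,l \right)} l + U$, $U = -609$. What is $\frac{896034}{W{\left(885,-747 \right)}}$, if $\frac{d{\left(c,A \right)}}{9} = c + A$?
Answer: $\frac{6493}{35608} \approx 0.18235$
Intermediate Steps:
$d{\left(c,A \right)} = 9 A + 9 c$ ($d{\left(c,A \right)} = 9 \left(c + A\right) = 9 \left(A + c\right) = 9 A + 9 c$)
$W{\left(z,l \right)} = -609 + l \left(144 + 9 l\right)$ ($W{\left(z,l \right)} = \left(9 l + 9 \cdot 16\right) l - 609 = \left(9 l + 144\right) l - 609 = \left(144 + 9 l\right) l - 609 = l \left(144 + 9 l\right) - 609 = -609 + l \left(144 + 9 l\right)$)
$\frac{896034}{W{\left(885,-747 \right)}} = \frac{896034}{-609 + 9 \left(-747\right) \left(16 - 747\right)} = \frac{896034}{-609 + 9 \left(-747\right) \left(-731\right)} = \frac{896034}{-609 + 4914513} = \frac{896034}{4913904} = 896034 \cdot \frac{1}{4913904} = \frac{6493}{35608}$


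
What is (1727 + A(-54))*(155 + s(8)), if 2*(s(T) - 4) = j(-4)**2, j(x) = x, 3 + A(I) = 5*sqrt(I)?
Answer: 287908 + 2505*I*sqrt(6) ≈ 2.8791e+5 + 6136.0*I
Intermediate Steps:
A(I) = -3 + 5*sqrt(I)
s(T) = 12 (s(T) = 4 + (1/2)*(-4)**2 = 4 + (1/2)*16 = 4 + 8 = 12)
(1727 + A(-54))*(155 + s(8)) = (1727 + (-3 + 5*sqrt(-54)))*(155 + 12) = (1727 + (-3 + 5*(3*I*sqrt(6))))*167 = (1727 + (-3 + 15*I*sqrt(6)))*167 = (1724 + 15*I*sqrt(6))*167 = 287908 + 2505*I*sqrt(6)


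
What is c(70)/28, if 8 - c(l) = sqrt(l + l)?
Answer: 2/7 - sqrt(35)/14 ≈ -0.13686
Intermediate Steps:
c(l) = 8 - sqrt(2)*sqrt(l) (c(l) = 8 - sqrt(l + l) = 8 - sqrt(2*l) = 8 - sqrt(2)*sqrt(l))
c(70)/28 = (8 - sqrt(2)*sqrt(70))/28 = (8 - 2*sqrt(35))*(1/28) = 2/7 - sqrt(35)/14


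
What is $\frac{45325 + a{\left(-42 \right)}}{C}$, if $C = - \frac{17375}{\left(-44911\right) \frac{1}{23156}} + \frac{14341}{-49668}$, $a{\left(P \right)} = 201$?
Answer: $\frac{101552096062248}{19982555545349} \approx 5.082$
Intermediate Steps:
$C = \frac{19982555545349}{2230639548}$ ($C = - \frac{17375}{\left(-44911\right) \frac{1}{23156}} + 14341 \left(- \frac{1}{49668}\right) = - \frac{17375}{- \frac{44911}{23156}} - \frac{14341}{49668} = \left(-17375\right) \left(- \frac{23156}{44911}\right) - \frac{14341}{49668} = \frac{402335500}{44911} - \frac{14341}{49668} = \frac{19982555545349}{2230639548} \approx 8958.2$)
$\frac{45325 + a{\left(-42 \right)}}{C} = \frac{45325 + 201}{\frac{19982555545349}{2230639548}} = 45526 \cdot \frac{2230639548}{19982555545349} = \frac{101552096062248}{19982555545349}$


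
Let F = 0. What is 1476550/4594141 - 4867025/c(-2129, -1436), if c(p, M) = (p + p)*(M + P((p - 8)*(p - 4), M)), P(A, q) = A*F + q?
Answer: -4303104587725/56181640029616 ≈ -0.076593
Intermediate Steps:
P(A, q) = q (P(A, q) = A*0 + q = 0 + q = q)
c(p, M) = 4*M*p (c(p, M) = (p + p)*(M + M) = (2*p)*(2*M) = 4*M*p)
1476550/4594141 - 4867025/c(-2129, -1436) = 1476550/4594141 - 4867025/(4*(-1436)*(-2129)) = 1476550*(1/4594141) - 4867025/12228976 = 1476550/4594141 - 4867025*1/12228976 = 1476550/4594141 - 4867025/12228976 = -4303104587725/56181640029616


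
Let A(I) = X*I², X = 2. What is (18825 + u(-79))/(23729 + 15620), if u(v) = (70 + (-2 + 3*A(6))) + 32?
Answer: 19141/39349 ≈ 0.48644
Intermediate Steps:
A(I) = 2*I²
u(v) = 316 (u(v) = (70 + (-2 + 3*(2*6²))) + 32 = (70 + (-2 + 3*(2*36))) + 32 = (70 + (-2 + 3*72)) + 32 = (70 + (-2 + 216)) + 32 = (70 + 214) + 32 = 284 + 32 = 316)
(18825 + u(-79))/(23729 + 15620) = (18825 + 316)/(23729 + 15620) = 19141/39349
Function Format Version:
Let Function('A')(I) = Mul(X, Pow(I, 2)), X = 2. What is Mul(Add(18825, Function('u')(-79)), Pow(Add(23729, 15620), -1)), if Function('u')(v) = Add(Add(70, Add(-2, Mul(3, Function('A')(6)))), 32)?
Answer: Rational(19141, 39349) ≈ 0.48644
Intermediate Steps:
Function('A')(I) = Mul(2, Pow(I, 2))
Function('u')(v) = 316 (Function('u')(v) = Add(Add(70, Add(-2, Mul(3, Mul(2, Pow(6, 2))))), 32) = Add(Add(70, Add(-2, Mul(3, Mul(2, 36)))), 32) = Add(Add(70, Add(-2, Mul(3, 72))), 32) = Add(Add(70, Add(-2, 216)), 32) = Add(Add(70, 214), 32) = Add(284, 32) = 316)
Mul(Add(18825, Function('u')(-79)), Pow(Add(23729, 15620), -1)) = Mul(Add(18825, 316), Pow(Add(23729, 15620), -1)) = Mul(19141, Pow(39349, -1)) = Mul(19141, Rational(1, 39349)) = Rational(19141, 39349)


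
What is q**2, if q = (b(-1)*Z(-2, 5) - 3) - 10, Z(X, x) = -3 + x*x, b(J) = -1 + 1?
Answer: 169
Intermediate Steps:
b(J) = 0
Z(X, x) = -3 + x**2
q = -13 (q = (0*(-3 + 5**2) - 3) - 10 = (0*(-3 + 25) - 3) - 10 = (0*22 - 3) - 10 = (0 - 3) - 10 = -3 - 10 = -13)
q**2 = (-13)**2 = 169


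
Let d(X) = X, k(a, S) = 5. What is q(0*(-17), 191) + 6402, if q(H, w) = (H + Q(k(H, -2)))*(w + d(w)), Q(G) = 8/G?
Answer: 35066/5 ≈ 7013.2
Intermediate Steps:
q(H, w) = 2*w*(8/5 + H) (q(H, w) = (H + 8/5)*(w + w) = (H + 8*(⅕))*(2*w) = (H + 8/5)*(2*w) = (8/5 + H)*(2*w) = 2*w*(8/5 + H))
q(0*(-17), 191) + 6402 = (⅖)*191*(8 + 5*(0*(-17))) + 6402 = (⅖)*191*(8 + 5*0) + 6402 = (⅖)*191*(8 + 0) + 6402 = (⅖)*191*8 + 6402 = 3056/5 + 6402 = 35066/5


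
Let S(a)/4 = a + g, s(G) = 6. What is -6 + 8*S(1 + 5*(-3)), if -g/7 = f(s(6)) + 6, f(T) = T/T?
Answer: -2022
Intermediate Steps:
f(T) = 1
g = -49 (g = -7*(1 + 6) = -7*7 = -49)
S(a) = -196 + 4*a (S(a) = 4*(a - 49) = 4*(-49 + a) = -196 + 4*a)
-6 + 8*S(1 + 5*(-3)) = -6 + 8*(-196 + 4*(1 + 5*(-3))) = -6 + 8*(-196 + 4*(1 - 15)) = -6 + 8*(-196 + 4*(-14)) = -6 + 8*(-196 - 56) = -6 + 8*(-252) = -6 - 2016 = -2022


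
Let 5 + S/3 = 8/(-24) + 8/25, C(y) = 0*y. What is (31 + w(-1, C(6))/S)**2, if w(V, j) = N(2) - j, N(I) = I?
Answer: 33674809/35344 ≈ 952.77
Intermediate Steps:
C(y) = 0
S = -376/25 (S = -15 + 3*(8/(-24) + 8/25) = -15 + 3*(8*(-1/24) + 8*(1/25)) = -15 + 3*(-1/3 + 8/25) = -15 + 3*(-1/75) = -15 - 1/25 = -376/25 ≈ -15.040)
w(V, j) = 2 - j
(31 + w(-1, C(6))/S)**2 = (31 + (2 - 1*0)/(-376/25))**2 = (31 + (2 + 0)*(-25/376))**2 = (31 + 2*(-25/376))**2 = (31 - 25/188)**2 = (5803/188)**2 = 33674809/35344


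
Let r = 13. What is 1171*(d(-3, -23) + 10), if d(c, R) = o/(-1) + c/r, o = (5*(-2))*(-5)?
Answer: -612433/13 ≈ -47110.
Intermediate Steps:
o = 50 (o = -10*(-5) = 50)
d(c, R) = -50 + c/13 (d(c, R) = 50/(-1) + c/13 = 50*(-1) + c*(1/13) = -50 + c/13)
1171*(d(-3, -23) + 10) = 1171*((-50 + (1/13)*(-3)) + 10) = 1171*((-50 - 3/13) + 10) = 1171*(-653/13 + 10) = 1171*(-523/13) = -612433/13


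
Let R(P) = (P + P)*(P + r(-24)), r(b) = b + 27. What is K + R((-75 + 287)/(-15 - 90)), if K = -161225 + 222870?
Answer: 679592453/11025 ≈ 61641.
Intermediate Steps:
K = 61645
r(b) = 27 + b
R(P) = 2*P*(3 + P) (R(P) = (P + P)*(P + (27 - 24)) = (2*P)*(P + 3) = (2*P)*(3 + P) = 2*P*(3 + P))
K + R((-75 + 287)/(-15 - 90)) = 61645 + 2*((-75 + 287)/(-15 - 90))*(3 + (-75 + 287)/(-15 - 90)) = 61645 + 2*(212/(-105))*(3 + 212/(-105)) = 61645 + 2*(212*(-1/105))*(3 + 212*(-1/105)) = 61645 + 2*(-212/105)*(3 - 212/105) = 61645 + 2*(-212/105)*(103/105) = 61645 - 43672/11025 = 679592453/11025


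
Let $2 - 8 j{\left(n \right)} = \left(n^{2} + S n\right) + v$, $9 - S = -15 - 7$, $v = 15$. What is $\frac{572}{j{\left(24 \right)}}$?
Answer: $- \frac{4576}{1333} \approx -3.4329$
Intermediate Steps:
$S = 31$ ($S = 9 - \left(-15 - 7\right) = 9 - -22 = 9 + 22 = 31$)
$j{\left(n \right)} = - \frac{13}{8} - \frac{31 n}{8} - \frac{n^{2}}{8}$ ($j{\left(n \right)} = \frac{1}{4} - \frac{\left(n^{2} + 31 n\right) + 15}{8} = \frac{1}{4} - \frac{15 + n^{2} + 31 n}{8} = \frac{1}{4} - \left(\frac{15}{8} + \frac{n^{2}}{8} + \frac{31 n}{8}\right) = - \frac{13}{8} - \frac{31 n}{8} - \frac{n^{2}}{8}$)
$\frac{572}{j{\left(24 \right)}} = \frac{572}{- \frac{13}{8} - 93 - \frac{24^{2}}{8}} = \frac{572}{- \frac{13}{8} - 93 - 72} = \frac{572}{- \frac{1333}{8}} = 572 \left(- \frac{8}{1333}\right) = - \frac{4576}{1333}$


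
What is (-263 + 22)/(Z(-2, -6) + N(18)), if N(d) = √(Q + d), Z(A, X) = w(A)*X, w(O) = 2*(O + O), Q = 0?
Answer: -1928/381 + 241*√2/762 ≈ -4.6131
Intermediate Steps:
w(O) = 4*O (w(O) = 2*(2*O) = 4*O)
Z(A, X) = 4*A*X (Z(A, X) = (4*A)*X = 4*A*X)
N(d) = √d (N(d) = √(0 + d) = √d)
(-263 + 22)/(Z(-2, -6) + N(18)) = (-263 + 22)/(4*(-2)*(-6) + √18) = -241/(48 + 3*√2)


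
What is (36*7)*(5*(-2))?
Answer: -2520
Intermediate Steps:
(36*7)*(5*(-2)) = 252*(-10) = -2520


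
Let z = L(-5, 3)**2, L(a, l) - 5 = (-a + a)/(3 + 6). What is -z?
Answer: -25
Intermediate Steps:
L(a, l) = 5 (L(a, l) = 5 + (-a + a)/(3 + 6) = 5 + 0/9 = 5 + 0*(1/9) = 5 + 0 = 5)
z = 25 (z = 5**2 = 25)
-z = -1*25 = -25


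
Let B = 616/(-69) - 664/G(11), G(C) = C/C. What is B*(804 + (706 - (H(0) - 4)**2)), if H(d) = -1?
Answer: -22983840/23 ≈ -9.9930e+5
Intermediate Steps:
G(C) = 1
B = -46432/69 (B = 616/(-69) - 664/1 = 616*(-1/69) - 664*1 = -616/69 - 664 = -46432/69 ≈ -672.93)
B*(804 + (706 - (H(0) - 4)**2)) = -46432*(804 + (706 - (-1 - 4)**2))/69 = -46432*(804 + (706 - 1*(-5)**2))/69 = -46432*(804 + (706 - 1*25))/69 = -46432*(804 + (706 - 25))/69 = -46432*(804 + 681)/69 = -46432/69*1485 = -22983840/23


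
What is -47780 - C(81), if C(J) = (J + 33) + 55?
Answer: -47949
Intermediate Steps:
C(J) = 88 + J (C(J) = (33 + J) + 55 = 88 + J)
-47780 - C(81) = -47780 - (88 + 81) = -47780 - 1*169 = -47780 - 169 = -47949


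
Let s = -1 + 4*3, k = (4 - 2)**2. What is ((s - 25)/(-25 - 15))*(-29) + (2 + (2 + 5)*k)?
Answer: 397/20 ≈ 19.850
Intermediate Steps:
k = 4 (k = 2**2 = 4)
s = 11 (s = -1 + 12 = 11)
((s - 25)/(-25 - 15))*(-29) + (2 + (2 + 5)*k) = ((11 - 25)/(-25 - 15))*(-29) + (2 + (2 + 5)*4) = -14/(-40)*(-29) + (2 + 7*4) = -14*(-1/40)*(-29) + (2 + 28) = (7/20)*(-29) + 30 = -203/20 + 30 = 397/20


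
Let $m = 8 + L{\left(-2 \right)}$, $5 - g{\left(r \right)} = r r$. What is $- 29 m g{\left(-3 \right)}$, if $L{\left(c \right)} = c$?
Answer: $696$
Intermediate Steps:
$g{\left(r \right)} = 5 - r^{2}$ ($g{\left(r \right)} = 5 - r r = 5 - r^{2}$)
$m = 6$ ($m = 8 - 2 = 6$)
$- 29 m g{\left(-3 \right)} = \left(-29\right) 6 \left(5 - \left(-3\right)^{2}\right) = - 174 \left(5 - 9\right) = \left(-174\right) \left(-4\right) = 696$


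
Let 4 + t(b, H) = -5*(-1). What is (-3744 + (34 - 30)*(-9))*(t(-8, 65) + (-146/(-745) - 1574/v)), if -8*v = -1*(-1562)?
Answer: -4072111596/116369 ≈ -34993.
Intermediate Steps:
v = -781/4 (v = -(-1)*(-1562)/8 = -1/8*1562 = -781/4 ≈ -195.25)
t(b, H) = 1 (t(b, H) = -4 - 5*(-1) = -4 + 5 = 1)
(-3744 + (34 - 30)*(-9))*(t(-8, 65) + (-146/(-745) - 1574/v)) = (-3744 + (34 - 30)*(-9))*(1 + (-146/(-745) - 1574/(-781/4))) = (-3744 + 4*(-9))*(1 + (-146*(-1/745) - 1574*(-4/781))) = (-3744 - 36)*(1 + (146/745 + 6296/781)) = -3780*(1 + 4804546/581845) = -3780*5386391/581845 = -4072111596/116369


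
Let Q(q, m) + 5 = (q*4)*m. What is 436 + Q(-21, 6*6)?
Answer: -2593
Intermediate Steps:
Q(q, m) = -5 + 4*m*q (Q(q, m) = -5 + (q*4)*m = -5 + (4*q)*m = -5 + 4*m*q)
436 + Q(-21, 6*6) = 436 + (-5 + 4*(6*6)*(-21)) = 436 + (-5 + 4*36*(-21)) = 436 + (-5 - 3024) = 436 - 3029 = -2593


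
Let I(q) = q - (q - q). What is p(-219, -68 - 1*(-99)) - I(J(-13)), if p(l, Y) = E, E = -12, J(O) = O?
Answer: 1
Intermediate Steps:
I(q) = q (I(q) = q - 1*0 = q + 0 = q)
p(l, Y) = -12
p(-219, -68 - 1*(-99)) - I(J(-13)) = -12 - 1*(-13) = -12 + 13 = 1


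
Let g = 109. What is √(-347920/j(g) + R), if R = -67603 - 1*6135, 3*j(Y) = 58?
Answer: I*√77148178/29 ≈ 302.88*I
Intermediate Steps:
j(Y) = 58/3 (j(Y) = (⅓)*58 = 58/3)
R = -73738 (R = -67603 - 6135 = -73738)
√(-347920/j(g) + R) = √(-347920/58/3 - 73738) = √(-347920*3/58 - 73738) = √(-521880/29 - 73738) = √(-2660282/29) = I*√77148178/29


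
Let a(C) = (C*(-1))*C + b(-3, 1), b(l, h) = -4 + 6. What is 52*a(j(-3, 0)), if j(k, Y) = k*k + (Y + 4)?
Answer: -8684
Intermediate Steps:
j(k, Y) = 4 + Y + k² (j(k, Y) = k² + (4 + Y) = 4 + Y + k²)
b(l, h) = 2
a(C) = 2 - C² (a(C) = (C*(-1))*C + 2 = (-C)*C + 2 = -C² + 2 = 2 - C²)
52*a(j(-3, 0)) = 52*(2 - (4 + 0 + (-3)²)²) = 52*(2 - (4 + 0 + 9)²) = 52*(2 - 1*13²) = 52*(2 - 1*169) = 52*(2 - 169) = 52*(-167) = -8684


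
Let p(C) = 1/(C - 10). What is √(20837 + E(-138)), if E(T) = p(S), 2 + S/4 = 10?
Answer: 3*√1120570/22 ≈ 144.35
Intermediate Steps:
S = 32 (S = -8 + 4*10 = -8 + 40 = 32)
p(C) = 1/(-10 + C)
E(T) = 1/22 (E(T) = 1/(-10 + 32) = 1/22)
√(20837 + E(-138)) = √(20837 + 1/22) = √(458415/22) = 3*√1120570/22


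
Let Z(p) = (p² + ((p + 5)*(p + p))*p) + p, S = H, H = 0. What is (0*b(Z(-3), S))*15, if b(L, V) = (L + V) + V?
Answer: 0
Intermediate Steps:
S = 0
Z(p) = p + p² + 2*p²*(5 + p) (Z(p) = (p² + ((5 + p)*(2*p))*p) + p = (p² + (2*p*(5 + p))*p) + p = (p² + 2*p²*(5 + p)) + p = p + p² + 2*p²*(5 + p))
b(L, V) = L + 2*V
(0*b(Z(-3), S))*15 = (0*(-3*(1 + 2*(-3)² + 11*(-3)) + 2*0))*15 = (0*(-3*(1 + 2*9 - 33) + 0))*15 = (0*(-3*(1 + 18 - 33) + 0))*15 = (0*(-3*(-14) + 0))*15 = (0*(42 + 0))*15 = (0*42)*15 = 0*15 = 0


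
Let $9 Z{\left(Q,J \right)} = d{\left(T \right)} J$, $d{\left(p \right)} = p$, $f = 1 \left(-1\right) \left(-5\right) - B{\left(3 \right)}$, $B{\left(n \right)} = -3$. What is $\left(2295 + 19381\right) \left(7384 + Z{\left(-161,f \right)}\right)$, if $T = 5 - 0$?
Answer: $\frac{1441367296}{9} \approx 1.6015 \cdot 10^{8}$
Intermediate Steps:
$f = 8$ ($f = 1 \left(-1\right) \left(-5\right) - -3 = \left(-1\right) \left(-5\right) + 3 = 5 + 3 = 8$)
$T = 5$ ($T = 5 + 0 = 5$)
$Z{\left(Q,J \right)} = \frac{5 J}{9}$
$\left(2295 + 19381\right) \left(7384 + Z{\left(-161,f \right)}\right) = \left(2295 + 19381\right) \left(7384 + \frac{5}{9} \cdot 8\right) = 21676 \left(7384 + \frac{40}{9}\right) = 21676 \cdot \frac{66496}{9} = \frac{1441367296}{9}$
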